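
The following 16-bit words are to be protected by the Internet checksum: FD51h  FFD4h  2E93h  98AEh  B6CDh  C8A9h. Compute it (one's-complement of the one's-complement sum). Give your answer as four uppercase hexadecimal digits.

One's-complement addition (fold any carry out of bit 15 back into bit 0):
  0xFD51 + 0xFFD4 = 0x1FD25 → wrap carry → 0xFD26
  0xFD26 + 0x2E93 = 0x12BB9 → wrap carry → 0x2BBA
  0x2BBA + 0x98AE = 0x0C468
  0xC468 + 0xB6CD = 0x17B35 → wrap carry → 0x7B36
  0x7B36 + 0xC8A9 = 0x143DF → wrap carry → 0x43E0
One's-complement sum = 0x43E0.
Checksum = ~0x43E0 & 0xFFFF = 0xBC1F.

BC1F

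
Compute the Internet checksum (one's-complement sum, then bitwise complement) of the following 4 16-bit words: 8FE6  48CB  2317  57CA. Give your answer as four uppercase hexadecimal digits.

AC6C

One's-complement addition (fold any carry out of bit 15 back into bit 0):
  0x8FE6 + 0x48CB = 0x0D8B1
  0xD8B1 + 0x2317 = 0x0FBC8
  0xFBC8 + 0x57CA = 0x15392 → wrap carry → 0x5393
One's-complement sum = 0x5393.
Checksum = ~0x5393 & 0xFFFF = 0xAC6C.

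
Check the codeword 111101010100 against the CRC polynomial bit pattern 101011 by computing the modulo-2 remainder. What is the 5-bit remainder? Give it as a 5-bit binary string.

01110

Modulo-2 division of 111101010100 by 101011:
  pos 0: 111101 XOR 101011 = 010110
  pos 1: 101100 XOR 101011 = 000111
  pos 4: 111101 XOR 101011 = 010110
  pos 5: 101100 XOR 101011 = 000111
Remainder = 01110 (nonzero — an error is detected).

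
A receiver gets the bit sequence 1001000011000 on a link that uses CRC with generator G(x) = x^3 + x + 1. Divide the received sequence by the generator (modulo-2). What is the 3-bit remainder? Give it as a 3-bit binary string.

Modulo-2 division of 1001000011000 by 1011:
  pos 0: 1001 XOR 1011 = 0010
  pos 2: 1000 XOR 1011 = 0011
  pos 4: 1100 XOR 1011 = 0111
  pos 5: 1111 XOR 1011 = 0100
  pos 6: 1001 XOR 1011 = 0010
  pos 8: 1000 XOR 1011 = 0011
Remainder = 110 (nonzero — an error is detected).

110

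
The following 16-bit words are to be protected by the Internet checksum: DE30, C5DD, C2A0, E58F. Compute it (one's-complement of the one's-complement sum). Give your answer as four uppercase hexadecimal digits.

B3C0

One's-complement addition (fold any carry out of bit 15 back into bit 0):
  0xDE30 + 0xC5DD = 0x1A40D → wrap carry → 0xA40E
  0xA40E + 0xC2A0 = 0x166AE → wrap carry → 0x66AF
  0x66AF + 0xE58F = 0x14C3E → wrap carry → 0x4C3F
One's-complement sum = 0x4C3F.
Checksum = ~0x4C3F & 0xFFFF = 0xB3C0.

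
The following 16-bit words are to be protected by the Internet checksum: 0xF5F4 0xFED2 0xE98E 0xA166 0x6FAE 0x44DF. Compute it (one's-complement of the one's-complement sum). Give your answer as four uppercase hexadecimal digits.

One's-complement addition (fold any carry out of bit 15 back into bit 0):
  0xF5F4 + 0xFED2 = 0x1F4C6 → wrap carry → 0xF4C7
  0xF4C7 + 0xE98E = 0x1DE55 → wrap carry → 0xDE56
  0xDE56 + 0xA166 = 0x17FBC → wrap carry → 0x7FBD
  0x7FBD + 0x6FAE = 0x0EF6B
  0xEF6B + 0x44DF = 0x1344A → wrap carry → 0x344B
One's-complement sum = 0x344B.
Checksum = ~0x344B & 0xFFFF = 0xCBB4.

CBB4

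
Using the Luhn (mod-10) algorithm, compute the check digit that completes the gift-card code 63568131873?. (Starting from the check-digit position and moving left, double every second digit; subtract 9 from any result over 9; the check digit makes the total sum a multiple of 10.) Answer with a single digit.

Partial digits right→left: 3 7 8 1 3 1 8 6 5 3 6
Double every second digit counting from the check-digit position (so the 1st, 3rd, 5th, ... of the partial from the right).
  doubled (with −9 where >9): 6 7 6 7 1 3 → sum 30
  kept as-is: 7 1 1 6 3 → sum 18
Total = 30 + 18 = 48.
Check digit = (10 − (48 mod 10)) mod 10 = 2.

2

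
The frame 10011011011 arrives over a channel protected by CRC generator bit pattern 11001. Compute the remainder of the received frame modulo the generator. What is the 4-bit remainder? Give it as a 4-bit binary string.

0000

Modulo-2 division of 10011011011 by 11001:
  pos 0: 10011 XOR 11001 = 01010
  pos 1: 10100 XOR 11001 = 01101
  pos 2: 11011 XOR 11001 = 00010
  pos 5: 10101 XOR 11001 = 01100
  pos 6: 11001 XOR 11001 = 00000
Remainder = 0000 (zero — the frame passes the CRC check).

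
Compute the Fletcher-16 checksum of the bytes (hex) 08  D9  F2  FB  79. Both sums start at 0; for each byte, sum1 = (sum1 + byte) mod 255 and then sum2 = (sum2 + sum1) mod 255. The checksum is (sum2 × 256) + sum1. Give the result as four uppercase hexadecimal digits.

Running sums (mod 255):
  after byte 0 (08): sum1=8, sum2=8
  after byte 1 (D9): sum1=225, sum2=233
  after byte 2 (F2): sum1=212, sum2=190
  after byte 3 (FB): sum1=208, sum2=143
  after byte 4 (79): sum1=74, sum2=217
Checksum = sum2·256 + sum1 = 217·256 + 74 = 55626 = 0xD94A.

D94A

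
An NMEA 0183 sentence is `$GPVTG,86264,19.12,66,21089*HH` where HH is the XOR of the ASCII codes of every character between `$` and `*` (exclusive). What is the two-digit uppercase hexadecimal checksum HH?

XOR the ASCII codes of the payload characters:
  'G' = 0x47 → acc = 0x47
  'P' = 0x50 → acc = 0x17
  'V' = 0x56 → acc = 0x41
  'T' = 0x54 → acc = 0x15
  'G' = 0x47 → acc = 0x52
  ',' = 0x2C → acc = 0x7E
  '8' = 0x38 → acc = 0x46
  '6' = 0x36 → acc = 0x70
  '2' = 0x32 → acc = 0x42
  '6' = 0x36 → acc = 0x74
  '4' = 0x34 → acc = 0x40
  ',' = 0x2C → acc = 0x6C
  '1' = 0x31 → acc = 0x5D
  '9' = 0x39 → acc = 0x64
  '.' = 0x2E → acc = 0x4A
  '1' = 0x31 → acc = 0x7B
  '2' = 0x32 → acc = 0x49
  ',' = 0x2C → acc = 0x65
  '6' = 0x36 → acc = 0x53
  '6' = 0x36 → acc = 0x65
  ',' = 0x2C → acc = 0x49
  '2' = 0x32 → acc = 0x7B
  '1' = 0x31 → acc = 0x4A
  '0' = 0x30 → acc = 0x7A
  '8' = 0x38 → acc = 0x42
  '9' = 0x39 → acc = 0x7B
Checksum = 0x7B.

7B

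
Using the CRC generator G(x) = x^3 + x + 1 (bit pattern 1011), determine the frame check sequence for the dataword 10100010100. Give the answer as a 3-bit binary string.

101

Append 3 zeros: 10100010100000. Divide by 1011 (XOR where the leading bit is 1):
  pos 0: 1010 XOR 1011 = 0001
  pos 3: 1001 XOR 1011 = 0010
  pos 5: 1001 XOR 1011 = 0010
  pos 7: 1000 XOR 1011 = 0011
  pos 9: 1100 XOR 1011 = 0111
  pos 10: 1110 XOR 1011 = 0101
Remainder (last 3 bits) = 101. This is the CRC / FCS.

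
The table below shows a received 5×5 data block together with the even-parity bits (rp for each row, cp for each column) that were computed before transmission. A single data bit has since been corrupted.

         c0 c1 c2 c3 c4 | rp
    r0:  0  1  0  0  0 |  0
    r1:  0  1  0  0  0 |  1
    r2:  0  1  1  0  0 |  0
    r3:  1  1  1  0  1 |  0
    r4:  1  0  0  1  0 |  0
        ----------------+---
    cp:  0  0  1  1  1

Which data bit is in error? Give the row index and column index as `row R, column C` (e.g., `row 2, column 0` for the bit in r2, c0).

Recompute each row's even parity and compare to rp:
  r0: data parity 1, sent rp 0 → mismatch
  r1: data parity 1, sent rp 1 → ok
  r2: data parity 0, sent rp 0 → ok
  r3: data parity 0, sent rp 0 → ok
  r4: data parity 0, sent rp 0 → ok
Recompute each column's even parity and compare to cp:
  c0: data parity 0, sent cp 0 → ok
  c1: data parity 0, sent cp 0 → ok
  c2: data parity 0, sent cp 1 → mismatch
  c3: data parity 1, sent cp 1 → ok
  c4: data parity 1, sent cp 1 → ok
Exactly one row (r0) and one column (c2) fail → the flipped bit is at their intersection.

row 0, column 2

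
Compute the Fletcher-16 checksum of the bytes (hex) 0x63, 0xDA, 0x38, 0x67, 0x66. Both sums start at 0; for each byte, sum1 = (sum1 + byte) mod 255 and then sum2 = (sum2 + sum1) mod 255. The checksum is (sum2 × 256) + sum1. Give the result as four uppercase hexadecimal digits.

Running sums (mod 255):
  after byte 0 (0x63): sum1=99, sum2=99
  after byte 1 (0xDA): sum1=62, sum2=161
  after byte 2 (0x38): sum1=118, sum2=24
  after byte 3 (0x67): sum1=221, sum2=245
  after byte 4 (0x66): sum1=68, sum2=58
Checksum = sum2·256 + sum1 = 58·256 + 68 = 14916 = 0x3A44.

3A44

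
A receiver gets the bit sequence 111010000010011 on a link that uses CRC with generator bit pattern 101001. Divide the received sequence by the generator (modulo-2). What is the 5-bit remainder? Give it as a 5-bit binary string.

Modulo-2 division of 111010000010011 by 101001:
  pos 0: 111010 XOR 101001 = 010011
  pos 1: 100110 XOR 101001 = 001111
  pos 3: 111100 XOR 101001 = 010101
  pos 4: 101010 XOR 101001 = 000011
  pos 8: 111001 XOR 101001 = 010000
  pos 9: 100001 XOR 101001 = 001000
Remainder = 01000 (nonzero — an error is detected).

01000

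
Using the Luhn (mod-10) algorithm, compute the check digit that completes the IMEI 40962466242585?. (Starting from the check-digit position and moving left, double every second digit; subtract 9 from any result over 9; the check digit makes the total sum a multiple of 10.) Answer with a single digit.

3

Partial digits right→left: 5 8 5 2 4 2 6 6 4 2 6 9 0 4
Double every second digit counting from the check-digit position (so the 1st, 3rd, 5th, ... of the partial from the right).
  doubled (with −9 where >9): 1 1 8 3 8 3 0 → sum 24
  kept as-is: 8 2 2 6 2 9 4 → sum 33
Total = 24 + 33 = 57.
Check digit = (10 − (57 mod 10)) mod 10 = 3.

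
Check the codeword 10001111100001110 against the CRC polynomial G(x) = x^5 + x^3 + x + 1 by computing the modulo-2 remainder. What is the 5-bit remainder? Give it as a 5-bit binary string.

11010

Modulo-2 division of 10001111100001110 by 101011:
  pos 0: 100011 XOR 101011 = 001000
  pos 2: 100011 XOR 101011 = 001000
  pos 4: 100010 XOR 101011 = 001001
  pos 6: 100100 XOR 101011 = 001111
  pos 8: 111101 XOR 101011 = 010110
  pos 9: 101101 XOR 101011 = 000110
Remainder = 11010 (nonzero — an error is detected).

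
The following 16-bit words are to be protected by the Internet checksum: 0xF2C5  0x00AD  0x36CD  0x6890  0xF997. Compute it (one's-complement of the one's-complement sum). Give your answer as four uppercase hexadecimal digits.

7397

One's-complement addition (fold any carry out of bit 15 back into bit 0):
  0xF2C5 + 0x00AD = 0x0F372
  0xF372 + 0x36CD = 0x12A3F → wrap carry → 0x2A40
  0x2A40 + 0x6890 = 0x092D0
  0x92D0 + 0xF997 = 0x18C67 → wrap carry → 0x8C68
One's-complement sum = 0x8C68.
Checksum = ~0x8C68 & 0xFFFF = 0x7397.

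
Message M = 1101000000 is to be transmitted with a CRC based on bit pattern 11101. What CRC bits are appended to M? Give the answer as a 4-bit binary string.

0001

Append 4 zeros: 11010000000000. Divide by 11101 (XOR where the leading bit is 1):
  pos 0: 11010 XOR 11101 = 00111
  pos 2: 11100 XOR 11101 = 00001
  pos 6: 10000 XOR 11101 = 01101
  pos 7: 11010 XOR 11101 = 00111
  pos 9: 11100 XOR 11101 = 00001
Remainder (last 4 bits) = 0001. This is the CRC / FCS.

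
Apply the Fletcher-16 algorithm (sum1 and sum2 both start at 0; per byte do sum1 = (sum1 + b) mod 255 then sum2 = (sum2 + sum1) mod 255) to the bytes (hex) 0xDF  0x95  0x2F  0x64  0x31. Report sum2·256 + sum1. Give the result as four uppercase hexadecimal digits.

Running sums (mod 255):
  after byte 0 (0xDF): sum1=223, sum2=223
  after byte 1 (0x95): sum1=117, sum2=85
  after byte 2 (0x2F): sum1=164, sum2=249
  after byte 3 (0x64): sum1=9, sum2=3
  after byte 4 (0x31): sum1=58, sum2=61
Checksum = sum2·256 + sum1 = 61·256 + 58 = 15674 = 0x3D3A.

3D3A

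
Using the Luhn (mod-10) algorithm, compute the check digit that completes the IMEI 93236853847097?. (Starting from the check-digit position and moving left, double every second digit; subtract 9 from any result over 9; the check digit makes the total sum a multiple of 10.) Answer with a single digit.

6

Partial digits right→left: 7 9 0 7 4 8 3 5 8 6 3 2 3 9
Double every second digit counting from the check-digit position (so the 1st, 3rd, 5th, ... of the partial from the right).
  doubled (with −9 where >9): 5 0 8 6 7 6 6 → sum 38
  kept as-is: 9 7 8 5 6 2 9 → sum 46
Total = 38 + 46 = 84.
Check digit = (10 − (84 mod 10)) mod 10 = 6.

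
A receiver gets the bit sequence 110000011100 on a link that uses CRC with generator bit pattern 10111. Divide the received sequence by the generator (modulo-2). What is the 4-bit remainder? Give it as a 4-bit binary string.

Modulo-2 division of 110000011100 by 10111:
  pos 0: 11000 XOR 10111 = 01111
  pos 1: 11110 XOR 10111 = 01001
  pos 2: 10010 XOR 10111 = 00101
  pos 4: 10111 XOR 10111 = 00000
Remainder = 0100 (nonzero — an error is detected).

0100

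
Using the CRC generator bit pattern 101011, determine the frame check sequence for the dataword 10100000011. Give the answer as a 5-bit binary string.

00011

Append 5 zeros: 1010000001100000. Divide by 101011 (XOR where the leading bit is 1):
  pos 0: 101000 XOR 101011 = 000011
  pos 4: 110001 XOR 101011 = 011010
  pos 5: 110101 XOR 101011 = 011110
  pos 6: 111100 XOR 101011 = 010111
  pos 7: 101110 XOR 101011 = 000101
  pos 10: 101000 XOR 101011 = 000011
Remainder (last 5 bits) = 00011. This is the CRC / FCS.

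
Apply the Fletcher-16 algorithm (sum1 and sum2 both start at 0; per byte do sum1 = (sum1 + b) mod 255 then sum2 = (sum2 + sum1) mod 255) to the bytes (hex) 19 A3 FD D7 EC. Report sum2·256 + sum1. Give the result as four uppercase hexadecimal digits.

A27F

Running sums (mod 255):
  after byte 0 (19): sum1=25, sum2=25
  after byte 1 (A3): sum1=188, sum2=213
  after byte 2 (FD): sum1=186, sum2=144
  after byte 3 (D7): sum1=146, sum2=35
  after byte 4 (EC): sum1=127, sum2=162
Checksum = sum2·256 + sum1 = 162·256 + 127 = 41599 = 0xA27F.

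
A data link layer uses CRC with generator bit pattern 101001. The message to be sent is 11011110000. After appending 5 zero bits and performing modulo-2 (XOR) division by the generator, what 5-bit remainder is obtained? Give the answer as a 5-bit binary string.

11010

Append 5 zeros: 1101111000000000. Divide by 101001 (XOR where the leading bit is 1):
  pos 0: 110111 XOR 101001 = 011110
  pos 1: 111101 XOR 101001 = 010100
  pos 2: 101000 XOR 101001 = 000001
  pos 7: 100000 XOR 101001 = 001001
  pos 9: 100100 XOR 101001 = 001101
Remainder (last 5 bits) = 11010. This is the CRC / FCS.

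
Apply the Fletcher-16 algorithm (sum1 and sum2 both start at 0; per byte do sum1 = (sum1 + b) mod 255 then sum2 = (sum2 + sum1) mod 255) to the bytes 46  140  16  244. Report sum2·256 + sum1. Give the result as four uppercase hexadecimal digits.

Running sums (mod 255):
  after byte 0 (46): sum1=46, sum2=46
  after byte 1 (140): sum1=186, sum2=232
  after byte 2 (16): sum1=202, sum2=179
  after byte 3 (244): sum1=191, sum2=115
Checksum = sum2·256 + sum1 = 115·256 + 191 = 29631 = 0x73BF.

73BF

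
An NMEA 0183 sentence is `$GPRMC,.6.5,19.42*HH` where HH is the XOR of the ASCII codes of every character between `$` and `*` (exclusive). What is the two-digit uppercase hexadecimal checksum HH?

XOR the ASCII codes of the payload characters:
  'G' = 0x47 → acc = 0x47
  'P' = 0x50 → acc = 0x17
  'R' = 0x52 → acc = 0x45
  'M' = 0x4D → acc = 0x08
  'C' = 0x43 → acc = 0x4B
  ',' = 0x2C → acc = 0x67
  '.' = 0x2E → acc = 0x49
  '6' = 0x36 → acc = 0x7F
  '.' = 0x2E → acc = 0x51
  '5' = 0x35 → acc = 0x64
  ',' = 0x2C → acc = 0x48
  '1' = 0x31 → acc = 0x79
  '9' = 0x39 → acc = 0x40
  '.' = 0x2E → acc = 0x6E
  '4' = 0x34 → acc = 0x5A
  '2' = 0x32 → acc = 0x68
Checksum = 0x68.

68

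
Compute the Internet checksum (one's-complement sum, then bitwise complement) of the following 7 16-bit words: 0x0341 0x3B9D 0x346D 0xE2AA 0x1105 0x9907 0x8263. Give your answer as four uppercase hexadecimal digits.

One's-complement addition (fold any carry out of bit 15 back into bit 0):
  0x0341 + 0x3B9D = 0x03EDE
  0x3EDE + 0x346D = 0x0734B
  0x734B + 0xE2AA = 0x155F5 → wrap carry → 0x55F6
  0x55F6 + 0x1105 = 0x066FB
  0x66FB + 0x9907 = 0x10002 → wrap carry → 0x0003
  0x0003 + 0x8263 = 0x08266
One's-complement sum = 0x8266.
Checksum = ~0x8266 & 0xFFFF = 0x7D99.

7D99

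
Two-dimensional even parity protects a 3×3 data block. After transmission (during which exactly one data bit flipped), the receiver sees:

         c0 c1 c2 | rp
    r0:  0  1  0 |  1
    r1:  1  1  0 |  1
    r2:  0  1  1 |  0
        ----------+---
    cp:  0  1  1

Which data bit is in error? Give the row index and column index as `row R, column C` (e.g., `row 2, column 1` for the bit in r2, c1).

row 1, column 0

Recompute each row's even parity and compare to rp:
  r0: data parity 1, sent rp 1 → ok
  r1: data parity 0, sent rp 1 → mismatch
  r2: data parity 0, sent rp 0 → ok
Recompute each column's even parity and compare to cp:
  c0: data parity 1, sent cp 0 → mismatch
  c1: data parity 1, sent cp 1 → ok
  c2: data parity 1, sent cp 1 → ok
Exactly one row (r1) and one column (c0) fail → the flipped bit is at their intersection.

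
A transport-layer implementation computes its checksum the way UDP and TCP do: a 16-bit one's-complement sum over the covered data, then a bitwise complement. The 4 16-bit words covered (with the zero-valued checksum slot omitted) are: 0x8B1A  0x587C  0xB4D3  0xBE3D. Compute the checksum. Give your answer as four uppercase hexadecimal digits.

A957

One's-complement addition (fold any carry out of bit 15 back into bit 0):
  0x8B1A + 0x587C = 0x0E396
  0xE396 + 0xB4D3 = 0x19869 → wrap carry → 0x986A
  0x986A + 0xBE3D = 0x156A7 → wrap carry → 0x56A8
One's-complement sum = 0x56A8.
Checksum = ~0x56A8 & 0xFFFF = 0xA957.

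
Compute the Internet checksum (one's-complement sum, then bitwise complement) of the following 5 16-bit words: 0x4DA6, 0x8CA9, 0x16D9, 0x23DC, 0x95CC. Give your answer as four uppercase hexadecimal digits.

One's-complement addition (fold any carry out of bit 15 back into bit 0):
  0x4DA6 + 0x8CA9 = 0x0DA4F
  0xDA4F + 0x16D9 = 0x0F128
  0xF128 + 0x23DC = 0x11504 → wrap carry → 0x1505
  0x1505 + 0x95CC = 0x0AAD1
One's-complement sum = 0xAAD1.
Checksum = ~0xAAD1 & 0xFFFF = 0x552E.

552E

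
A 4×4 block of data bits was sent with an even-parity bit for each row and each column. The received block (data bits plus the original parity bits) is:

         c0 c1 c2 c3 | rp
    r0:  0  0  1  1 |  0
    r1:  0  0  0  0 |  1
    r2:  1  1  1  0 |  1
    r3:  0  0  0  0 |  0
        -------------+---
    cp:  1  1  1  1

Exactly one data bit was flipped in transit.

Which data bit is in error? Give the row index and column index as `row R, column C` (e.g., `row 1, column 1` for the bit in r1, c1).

Recompute each row's even parity and compare to rp:
  r0: data parity 0, sent rp 0 → ok
  r1: data parity 0, sent rp 1 → mismatch
  r2: data parity 1, sent rp 1 → ok
  r3: data parity 0, sent rp 0 → ok
Recompute each column's even parity and compare to cp:
  c0: data parity 1, sent cp 1 → ok
  c1: data parity 1, sent cp 1 → ok
  c2: data parity 0, sent cp 1 → mismatch
  c3: data parity 1, sent cp 1 → ok
Exactly one row (r1) and one column (c2) fail → the flipped bit is at their intersection.

row 1, column 2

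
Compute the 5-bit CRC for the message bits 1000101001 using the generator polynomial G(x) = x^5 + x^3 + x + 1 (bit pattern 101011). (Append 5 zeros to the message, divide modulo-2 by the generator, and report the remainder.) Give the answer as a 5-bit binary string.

00011

Append 5 zeros: 100010100100000. Divide by 101011 (XOR where the leading bit is 1):
  pos 0: 100010 XOR 101011 = 001001
  pos 2: 100110 XOR 101011 = 001101
  pos 4: 110101 XOR 101011 = 011110
  pos 5: 111100 XOR 101011 = 010111
  pos 6: 101110 XOR 101011 = 000101
  pos 9: 101000 XOR 101011 = 000011
Remainder (last 5 bits) = 00011. This is the CRC / FCS.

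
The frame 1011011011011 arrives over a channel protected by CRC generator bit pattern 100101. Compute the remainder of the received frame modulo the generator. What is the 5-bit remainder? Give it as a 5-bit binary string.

Modulo-2 division of 1011011011011 by 100101:
  pos 0: 101101 XOR 100101 = 001000
  pos 2: 100010 XOR 100101 = 000111
  pos 5: 111110 XOR 100101 = 011011
  pos 6: 110111 XOR 100101 = 010010
  pos 7: 100101 XOR 100101 = 000000
Remainder = 00000 (zero — the frame passes the CRC check).

00000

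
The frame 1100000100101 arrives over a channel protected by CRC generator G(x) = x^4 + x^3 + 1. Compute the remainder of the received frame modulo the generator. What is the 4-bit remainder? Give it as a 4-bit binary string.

Modulo-2 division of 1100000100101 by 11001:
  pos 0: 11000 XOR 11001 = 00001
  pos 4: 10010 XOR 11001 = 01011
  pos 5: 10110 XOR 11001 = 01111
  pos 6: 11111 XOR 11001 = 00110
  pos 8: 11001 XOR 11001 = 00000
Remainder = 0000 (zero — the frame passes the CRC check).

0000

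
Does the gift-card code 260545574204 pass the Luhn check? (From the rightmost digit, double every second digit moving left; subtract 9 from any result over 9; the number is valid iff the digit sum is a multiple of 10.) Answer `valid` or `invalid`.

From the right, keep odd positions and double even positions (subtract 9 from any doubled value over 9):
  doubled (positions 2,4,...): 0 8 1 8 0 4 → sum 21
  kept (positions 1,3,...): 4 2 7 5 5 6 → sum 29
Total = 50.
50 mod 10 = 0, so the number is valid.

valid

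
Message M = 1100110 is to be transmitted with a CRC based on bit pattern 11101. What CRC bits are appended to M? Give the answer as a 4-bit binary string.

0101

Append 4 zeros: 11001100000. Divide by 11101 (XOR where the leading bit is 1):
  pos 0: 11001 XOR 11101 = 00100
  pos 2: 10010 XOR 11101 = 01111
  pos 3: 11110 XOR 11101 = 00011
  pos 6: 11000 XOR 11101 = 00101
Remainder (last 4 bits) = 0101. This is the CRC / FCS.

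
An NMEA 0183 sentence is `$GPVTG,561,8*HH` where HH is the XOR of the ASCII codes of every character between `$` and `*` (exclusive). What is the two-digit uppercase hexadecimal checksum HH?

XOR the ASCII codes of the payload characters:
  'G' = 0x47 → acc = 0x47
  'P' = 0x50 → acc = 0x17
  'V' = 0x56 → acc = 0x41
  'T' = 0x54 → acc = 0x15
  'G' = 0x47 → acc = 0x52
  ',' = 0x2C → acc = 0x7E
  '5' = 0x35 → acc = 0x4B
  '6' = 0x36 → acc = 0x7D
  '1' = 0x31 → acc = 0x4C
  ',' = 0x2C → acc = 0x60
  '8' = 0x38 → acc = 0x58
Checksum = 0x58.

58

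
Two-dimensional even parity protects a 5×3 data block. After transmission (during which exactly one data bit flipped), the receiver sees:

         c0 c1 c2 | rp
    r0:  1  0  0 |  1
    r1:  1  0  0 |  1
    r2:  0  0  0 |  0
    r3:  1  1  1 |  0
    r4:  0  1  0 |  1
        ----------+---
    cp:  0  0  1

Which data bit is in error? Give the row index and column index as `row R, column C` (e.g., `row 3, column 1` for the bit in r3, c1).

row 3, column 0

Recompute each row's even parity and compare to rp:
  r0: data parity 1, sent rp 1 → ok
  r1: data parity 1, sent rp 1 → ok
  r2: data parity 0, sent rp 0 → ok
  r3: data parity 1, sent rp 0 → mismatch
  r4: data parity 1, sent rp 1 → ok
Recompute each column's even parity and compare to cp:
  c0: data parity 1, sent cp 0 → mismatch
  c1: data parity 0, sent cp 0 → ok
  c2: data parity 1, sent cp 1 → ok
Exactly one row (r3) and one column (c0) fail → the flipped bit is at their intersection.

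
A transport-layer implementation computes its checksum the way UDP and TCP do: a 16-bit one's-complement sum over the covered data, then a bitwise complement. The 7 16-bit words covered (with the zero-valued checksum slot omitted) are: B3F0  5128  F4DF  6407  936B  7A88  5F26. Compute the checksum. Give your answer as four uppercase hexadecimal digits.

One's-complement addition (fold any carry out of bit 15 back into bit 0):
  0xB3F0 + 0x5128 = 0x10518 → wrap carry → 0x0519
  0x0519 + 0xF4DF = 0x0F9F8
  0xF9F8 + 0x6407 = 0x15DFF → wrap carry → 0x5E00
  0x5E00 + 0x936B = 0x0F16B
  0xF16B + 0x7A88 = 0x16BF3 → wrap carry → 0x6BF4
  0x6BF4 + 0x5F26 = 0x0CB1A
One's-complement sum = 0xCB1A.
Checksum = ~0xCB1A & 0xFFFF = 0x34E5.

34E5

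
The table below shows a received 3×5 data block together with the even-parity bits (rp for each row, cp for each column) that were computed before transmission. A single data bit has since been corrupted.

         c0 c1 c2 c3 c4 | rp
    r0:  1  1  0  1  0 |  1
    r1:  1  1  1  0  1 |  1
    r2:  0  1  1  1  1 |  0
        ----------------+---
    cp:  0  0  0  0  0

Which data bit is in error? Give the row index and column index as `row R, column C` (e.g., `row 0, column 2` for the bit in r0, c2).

row 1, column 1

Recompute each row's even parity and compare to rp:
  r0: data parity 1, sent rp 1 → ok
  r1: data parity 0, sent rp 1 → mismatch
  r2: data parity 0, sent rp 0 → ok
Recompute each column's even parity and compare to cp:
  c0: data parity 0, sent cp 0 → ok
  c1: data parity 1, sent cp 0 → mismatch
  c2: data parity 0, sent cp 0 → ok
  c3: data parity 0, sent cp 0 → ok
  c4: data parity 0, sent cp 0 → ok
Exactly one row (r1) and one column (c1) fail → the flipped bit is at their intersection.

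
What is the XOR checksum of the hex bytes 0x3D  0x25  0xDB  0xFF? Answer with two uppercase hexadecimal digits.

3C

XOR the bytes together:
  start with 0x3D
  0x3D ⊕ 0x25 = 0x18
  0x18 ⊕ 0xDB = 0xC3
  0xC3 ⊕ 0xFF = 0x3C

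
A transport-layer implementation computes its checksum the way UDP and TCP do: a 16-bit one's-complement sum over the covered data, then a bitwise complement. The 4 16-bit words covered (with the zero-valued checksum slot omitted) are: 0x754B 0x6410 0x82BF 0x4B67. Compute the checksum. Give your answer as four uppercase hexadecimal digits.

587D

One's-complement addition (fold any carry out of bit 15 back into bit 0):
  0x754B + 0x6410 = 0x0D95B
  0xD95B + 0x82BF = 0x15C1A → wrap carry → 0x5C1B
  0x5C1B + 0x4B67 = 0x0A782
One's-complement sum = 0xA782.
Checksum = ~0xA782 & 0xFFFF = 0x587D.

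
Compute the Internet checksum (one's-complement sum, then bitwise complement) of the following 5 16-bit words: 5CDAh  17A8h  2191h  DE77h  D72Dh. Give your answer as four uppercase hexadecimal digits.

One's-complement addition (fold any carry out of bit 15 back into bit 0):
  0x5CDA + 0x17A8 = 0x07482
  0x7482 + 0x2191 = 0x09613
  0x9613 + 0xDE77 = 0x1748A → wrap carry → 0x748B
  0x748B + 0xD72D = 0x14BB8 → wrap carry → 0x4BB9
One's-complement sum = 0x4BB9.
Checksum = ~0x4BB9 & 0xFFFF = 0xB446.

B446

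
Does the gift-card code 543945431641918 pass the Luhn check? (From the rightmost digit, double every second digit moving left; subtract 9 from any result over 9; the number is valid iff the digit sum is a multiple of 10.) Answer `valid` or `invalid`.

From the right, keep odd positions and double even positions (subtract 9 from any doubled value over 9):
  doubled (positions 2,4,...): 2 2 3 6 1 9 8 → sum 31
  kept (positions 1,3,...): 8 9 4 1 4 4 3 5 → sum 38
Total = 69.
69 mod 10 = 9, so the number is invalid.

invalid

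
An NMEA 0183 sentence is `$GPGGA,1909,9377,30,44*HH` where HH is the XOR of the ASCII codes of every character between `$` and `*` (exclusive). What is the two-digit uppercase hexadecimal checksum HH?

5E

XOR the ASCII codes of the payload characters:
  'G' = 0x47 → acc = 0x47
  'P' = 0x50 → acc = 0x17
  'G' = 0x47 → acc = 0x50
  'G' = 0x47 → acc = 0x17
  'A' = 0x41 → acc = 0x56
  ',' = 0x2C → acc = 0x7A
  '1' = 0x31 → acc = 0x4B
  '9' = 0x39 → acc = 0x72
  '0' = 0x30 → acc = 0x42
  '9' = 0x39 → acc = 0x7B
  ',' = 0x2C → acc = 0x57
  '9' = 0x39 → acc = 0x6E
  '3' = 0x33 → acc = 0x5D
  '7' = 0x37 → acc = 0x6A
  '7' = 0x37 → acc = 0x5D
  ',' = 0x2C → acc = 0x71
  '3' = 0x33 → acc = 0x42
  '0' = 0x30 → acc = 0x72
  ',' = 0x2C → acc = 0x5E
  '4' = 0x34 → acc = 0x6A
  '4' = 0x34 → acc = 0x5E
Checksum = 0x5E.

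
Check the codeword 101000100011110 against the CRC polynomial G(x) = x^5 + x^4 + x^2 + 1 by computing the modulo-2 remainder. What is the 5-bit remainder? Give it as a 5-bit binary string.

Modulo-2 division of 101000100011110 by 110101:
  pos 0: 101000 XOR 110101 = 011101
  pos 1: 111011 XOR 110101 = 001110
  pos 3: 111000 XOR 110101 = 001101
  pos 5: 110101 XOR 110101 = 000000
Remainder = 01110 (nonzero — an error is detected).

01110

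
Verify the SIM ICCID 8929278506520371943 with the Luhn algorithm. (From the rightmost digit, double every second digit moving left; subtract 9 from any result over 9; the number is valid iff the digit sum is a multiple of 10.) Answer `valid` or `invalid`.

From the right, keep odd positions and double even positions (subtract 9 from any doubled value over 9):
  doubled (positions 2,4,...): 8 2 6 4 3 1 5 9 9 → sum 47
  kept (positions 1,3,...): 3 9 7 0 5 0 8 2 2 8 → sum 44
Total = 91.
91 mod 10 = 1, so the number is invalid.

invalid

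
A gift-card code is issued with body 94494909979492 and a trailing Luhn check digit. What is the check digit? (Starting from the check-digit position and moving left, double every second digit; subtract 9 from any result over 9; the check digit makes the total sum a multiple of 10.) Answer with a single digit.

Partial digits right→left: 2 9 4 9 7 9 9 0 9 4 9 4 4 9
Double every second digit counting from the check-digit position (so the 1st, 3rd, 5th, ... of the partial from the right).
  doubled (with −9 where >9): 4 8 5 9 9 9 8 → sum 52
  kept as-is: 9 9 9 0 4 4 9 → sum 44
Total = 52 + 44 = 96.
Check digit = (10 − (96 mod 10)) mod 10 = 4.

4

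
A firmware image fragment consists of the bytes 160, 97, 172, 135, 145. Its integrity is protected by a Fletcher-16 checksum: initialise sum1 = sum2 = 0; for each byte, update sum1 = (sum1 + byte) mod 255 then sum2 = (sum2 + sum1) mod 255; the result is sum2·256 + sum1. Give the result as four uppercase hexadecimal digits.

Running sums (mod 255):
  after byte 0 (160): sum1=160, sum2=160
  after byte 1 (97): sum1=2, sum2=162
  after byte 2 (172): sum1=174, sum2=81
  after byte 3 (135): sum1=54, sum2=135
  after byte 4 (145): sum1=199, sum2=79
Checksum = sum2·256 + sum1 = 79·256 + 199 = 20423 = 0x4FC7.

4FC7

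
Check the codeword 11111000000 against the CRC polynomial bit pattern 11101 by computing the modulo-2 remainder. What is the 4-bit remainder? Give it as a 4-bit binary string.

Modulo-2 division of 11111000000 by 11101:
  pos 0: 11111 XOR 11101 = 00010
  pos 3: 10000 XOR 11101 = 01101
  pos 4: 11010 XOR 11101 = 00111
  pos 6: 11100 XOR 11101 = 00001
Remainder = 0001 (nonzero — an error is detected).

0001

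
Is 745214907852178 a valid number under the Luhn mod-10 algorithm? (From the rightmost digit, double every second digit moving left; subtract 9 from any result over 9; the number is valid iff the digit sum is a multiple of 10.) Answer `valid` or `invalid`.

invalid

From the right, keep odd positions and double even positions (subtract 9 from any doubled value over 9):
  doubled (positions 2,4,...): 5 4 7 0 8 4 8 → sum 36
  kept (positions 1,3,...): 8 1 5 7 9 1 5 7 → sum 43
Total = 79.
79 mod 10 = 9, so the number is invalid.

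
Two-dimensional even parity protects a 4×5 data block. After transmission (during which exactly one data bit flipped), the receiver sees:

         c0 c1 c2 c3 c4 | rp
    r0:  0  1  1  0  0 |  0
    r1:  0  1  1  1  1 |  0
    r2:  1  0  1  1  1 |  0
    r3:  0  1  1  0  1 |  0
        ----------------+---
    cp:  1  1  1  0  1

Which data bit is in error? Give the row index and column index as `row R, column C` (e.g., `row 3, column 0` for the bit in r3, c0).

row 3, column 2

Recompute each row's even parity and compare to rp:
  r0: data parity 0, sent rp 0 → ok
  r1: data parity 0, sent rp 0 → ok
  r2: data parity 0, sent rp 0 → ok
  r3: data parity 1, sent rp 0 → mismatch
Recompute each column's even parity and compare to cp:
  c0: data parity 1, sent cp 1 → ok
  c1: data parity 1, sent cp 1 → ok
  c2: data parity 0, sent cp 1 → mismatch
  c3: data parity 0, sent cp 0 → ok
  c4: data parity 1, sent cp 1 → ok
Exactly one row (r3) and one column (c2) fail → the flipped bit is at their intersection.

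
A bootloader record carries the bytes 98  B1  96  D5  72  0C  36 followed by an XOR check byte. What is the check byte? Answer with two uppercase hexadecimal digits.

XOR the bytes together:
  start with 0x98
  0x98 ⊕ 0xB1 = 0x29
  0x29 ⊕ 0x96 = 0xBF
  0xBF ⊕ 0xD5 = 0x6A
  0x6A ⊕ 0x72 = 0x18
  0x18 ⊕ 0x0C = 0x14
  0x14 ⊕ 0x36 = 0x22

22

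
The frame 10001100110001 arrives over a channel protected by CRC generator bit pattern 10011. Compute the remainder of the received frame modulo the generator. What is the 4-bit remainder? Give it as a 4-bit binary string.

0110

Modulo-2 division of 10001100110001 by 10011:
  pos 0: 10001 XOR 10011 = 00010
  pos 3: 10100 XOR 10011 = 00111
  pos 5: 11111 XOR 10011 = 01100
  pos 6: 11000 XOR 10011 = 01011
  pos 7: 10110 XOR 10011 = 00101
  pos 9: 10101 XOR 10011 = 00110
Remainder = 0110 (nonzero — an error is detected).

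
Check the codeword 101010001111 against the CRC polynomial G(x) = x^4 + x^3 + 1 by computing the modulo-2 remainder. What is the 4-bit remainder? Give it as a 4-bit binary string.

0000

Modulo-2 division of 101010001111 by 11001:
  pos 0: 10101 XOR 11001 = 01100
  pos 1: 11000 XOR 11001 = 00001
  pos 5: 10011 XOR 11001 = 01010
  pos 6: 10101 XOR 11001 = 01100
  pos 7: 11001 XOR 11001 = 00000
Remainder = 0000 (zero — the frame passes the CRC check).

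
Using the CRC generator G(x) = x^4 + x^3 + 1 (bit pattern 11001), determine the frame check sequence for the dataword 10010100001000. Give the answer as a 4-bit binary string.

1100

Append 4 zeros: 100101000010000000. Divide by 11001 (XOR where the leading bit is 1):
  pos 0: 10010 XOR 11001 = 01011
  pos 1: 10111 XOR 11001 = 01110
  pos 2: 11100 XOR 11001 = 00101
  pos 4: 10100 XOR 11001 = 01101
  pos 5: 11010 XOR 11001 = 00011
  pos 8: 11100 XOR 11001 = 00101
  pos 10: 10100 XOR 11001 = 01101
  pos 11: 11010 XOR 11001 = 00011
Remainder (last 4 bits) = 1100. This is the CRC / FCS.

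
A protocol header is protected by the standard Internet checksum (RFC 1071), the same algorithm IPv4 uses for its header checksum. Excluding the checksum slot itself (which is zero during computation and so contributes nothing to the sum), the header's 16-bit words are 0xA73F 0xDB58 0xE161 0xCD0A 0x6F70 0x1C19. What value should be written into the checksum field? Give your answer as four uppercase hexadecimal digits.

4371

One's-complement addition (fold any carry out of bit 15 back into bit 0):
  0xA73F + 0xDB58 = 0x18297 → wrap carry → 0x8298
  0x8298 + 0xE161 = 0x163F9 → wrap carry → 0x63FA
  0x63FA + 0xCD0A = 0x13104 → wrap carry → 0x3105
  0x3105 + 0x6F70 = 0x0A075
  0xA075 + 0x1C19 = 0x0BC8E
One's-complement sum = 0xBC8E.
Checksum = ~0xBC8E & 0xFFFF = 0x4371.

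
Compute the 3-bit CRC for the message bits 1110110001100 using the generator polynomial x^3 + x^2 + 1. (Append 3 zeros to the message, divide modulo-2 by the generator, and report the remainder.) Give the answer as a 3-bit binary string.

010

Append 3 zeros: 1110110001100000. Divide by 1101 (XOR where the leading bit is 1):
  pos 0: 1110 XOR 1101 = 0011
  pos 2: 1111 XOR 1101 = 0010
  pos 4: 1000 XOR 1101 = 0101
  pos 5: 1010 XOR 1101 = 0111
  pos 6: 1111 XOR 1101 = 0010
  pos 8: 1010 XOR 1101 = 0111
  pos 9: 1110 XOR 1101 = 0011
  pos 11: 1100 XOR 1101 = 0001
Remainder (last 3 bits) = 010. This is the CRC / FCS.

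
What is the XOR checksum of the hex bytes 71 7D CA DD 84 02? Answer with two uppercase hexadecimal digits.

XOR the bytes together:
  start with 0x71
  0x71 ⊕ 0x7D = 0x0C
  0x0C ⊕ 0xCA = 0xC6
  0xC6 ⊕ 0xDD = 0x1B
  0x1B ⊕ 0x84 = 0x9F
  0x9F ⊕ 0x02 = 0x9D

9D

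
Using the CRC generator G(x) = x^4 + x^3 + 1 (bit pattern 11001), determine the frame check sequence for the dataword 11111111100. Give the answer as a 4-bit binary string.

1101

Append 4 zeros: 111111111000000. Divide by 11001 (XOR where the leading bit is 1):
  pos 0: 11111 XOR 11001 = 00110
  pos 2: 11011 XOR 11001 = 00010
  pos 5: 10110 XOR 11001 = 01111
  pos 6: 11110 XOR 11001 = 00111
  pos 8: 11100 XOR 11001 = 00101
  pos 10: 10100 XOR 11001 = 01101
Remainder (last 4 bits) = 1101. This is the CRC / FCS.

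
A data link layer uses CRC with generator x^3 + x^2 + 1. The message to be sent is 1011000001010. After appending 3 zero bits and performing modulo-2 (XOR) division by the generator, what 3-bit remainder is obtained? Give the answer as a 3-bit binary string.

110

Append 3 zeros: 1011000001010000. Divide by 1101 (XOR where the leading bit is 1):
  pos 0: 1011 XOR 1101 = 0110
  pos 1: 1100 XOR 1101 = 0001
  pos 4: 1000 XOR 1101 = 0101
  pos 5: 1010 XOR 1101 = 0111
  pos 6: 1111 XOR 1101 = 0010
  pos 8: 1001 XOR 1101 = 0100
  pos 9: 1000 XOR 1101 = 0101
  pos 10: 1010 XOR 1101 = 0111
  pos 11: 1110 XOR 1101 = 0011
Remainder (last 3 bits) = 110. This is the CRC / FCS.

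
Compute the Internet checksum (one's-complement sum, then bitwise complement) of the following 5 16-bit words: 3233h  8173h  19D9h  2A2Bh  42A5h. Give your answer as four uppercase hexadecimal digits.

One's-complement addition (fold any carry out of bit 15 back into bit 0):
  0x3233 + 0x8173 = 0x0B3A6
  0xB3A6 + 0x19D9 = 0x0CD7F
  0xCD7F + 0x2A2B = 0x0F7AA
  0xF7AA + 0x42A5 = 0x13A4F → wrap carry → 0x3A50
One's-complement sum = 0x3A50.
Checksum = ~0x3A50 & 0xFFFF = 0xC5AF.

C5AF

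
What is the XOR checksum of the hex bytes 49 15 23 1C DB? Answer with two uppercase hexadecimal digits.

B8

XOR the bytes together:
  start with 0x49
  0x49 ⊕ 0x15 = 0x5C
  0x5C ⊕ 0x23 = 0x7F
  0x7F ⊕ 0x1C = 0x63
  0x63 ⊕ 0xDB = 0xB8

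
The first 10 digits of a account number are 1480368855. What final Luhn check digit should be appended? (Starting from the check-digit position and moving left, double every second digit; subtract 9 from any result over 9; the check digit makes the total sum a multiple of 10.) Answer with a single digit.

6

Partial digits right→left: 5 5 8 8 6 3 0 8 4 1
Double every second digit counting from the check-digit position (so the 1st, 3rd, 5th, ... of the partial from the right).
  doubled (with −9 where >9): 1 7 3 0 8 → sum 19
  kept as-is: 5 8 3 8 1 → sum 25
Total = 19 + 25 = 44.
Check digit = (10 − (44 mod 10)) mod 10 = 6.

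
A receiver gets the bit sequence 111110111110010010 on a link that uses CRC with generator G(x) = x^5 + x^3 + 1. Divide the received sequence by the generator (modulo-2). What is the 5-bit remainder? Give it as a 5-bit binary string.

Modulo-2 division of 111110111110010010 by 101001:
  pos 0: 111110 XOR 101001 = 010111
  pos 1: 101111 XOR 101001 = 000110
  pos 4: 110111 XOR 101001 = 011110
  pos 5: 111101 XOR 101001 = 010100
  pos 6: 101000 XOR 101001 = 000001
  pos 11: 101001 XOR 101001 = 000000
Remainder = 00000 (zero — the frame passes the CRC check).

00000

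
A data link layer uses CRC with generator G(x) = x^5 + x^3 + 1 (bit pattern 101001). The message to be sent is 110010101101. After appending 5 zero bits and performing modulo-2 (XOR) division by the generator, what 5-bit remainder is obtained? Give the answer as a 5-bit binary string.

Append 5 zeros: 11001010110100000. Divide by 101001 (XOR where the leading bit is 1):
  pos 0: 110010 XOR 101001 = 011011
  pos 1: 110111 XOR 101001 = 011110
  pos 2: 111100 XOR 101001 = 010101
  pos 3: 101011 XOR 101001 = 000010
  pos 7: 101010 XOR 101001 = 000011
  pos 11: 110000 XOR 101001 = 011001
Remainder (last 5 bits) = 11001. This is the CRC / FCS.

11001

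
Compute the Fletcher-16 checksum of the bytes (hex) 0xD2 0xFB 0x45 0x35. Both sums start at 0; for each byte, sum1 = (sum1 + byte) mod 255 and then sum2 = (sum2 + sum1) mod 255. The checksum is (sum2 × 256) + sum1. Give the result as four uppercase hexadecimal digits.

Running sums (mod 255):
  after byte 0 (0xD2): sum1=210, sum2=210
  after byte 1 (0xFB): sum1=206, sum2=161
  after byte 2 (0x45): sum1=20, sum2=181
  after byte 3 (0x35): sum1=73, sum2=254
Checksum = sum2·256 + sum1 = 254·256 + 73 = 65097 = 0xFE49.

FE49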